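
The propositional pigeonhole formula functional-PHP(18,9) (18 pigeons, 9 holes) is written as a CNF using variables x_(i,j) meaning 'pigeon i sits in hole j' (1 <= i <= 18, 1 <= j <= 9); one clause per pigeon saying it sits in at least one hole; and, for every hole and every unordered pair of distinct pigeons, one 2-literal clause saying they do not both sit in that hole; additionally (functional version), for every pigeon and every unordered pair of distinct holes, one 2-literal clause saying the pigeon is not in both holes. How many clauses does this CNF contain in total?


functional-PHP(18,9): 18 pigeons, 9 holes, 18*9 = 162 variables.
- pigeon clauses: one per pigeon -> 18 clauses
- hole clauses: 9 holes * C(18,2) = 9 * 153 -> 1377 clauses
- functional clauses: 18 pigeons * C(9,2) = 18 * 36 -> 648 clauses
Total clauses = 18 + 1377 + 648 = 2043

2043


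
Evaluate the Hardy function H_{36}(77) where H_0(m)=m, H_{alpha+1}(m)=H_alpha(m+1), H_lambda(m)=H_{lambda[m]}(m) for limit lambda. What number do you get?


H_36(77):
For finite ordinals k, H_k(n) = n + k (each successor step adds 1).
H_36(77) = 77 + 36 = 113

113


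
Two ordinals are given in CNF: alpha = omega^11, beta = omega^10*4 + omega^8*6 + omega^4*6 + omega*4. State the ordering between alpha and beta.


Compare term by term from highest exponent:
alpha = omega^11
beta = omega^10*4 + omega^8*6 + omega^4*6 + omega*4
Term 1: alpha has omega^11*1, beta has omega^10*4
Term 2: alpha has omega^0*0, beta has omega^8*6
Term 3: alpha has omega^0*0, beta has omega^4*6
Term 4: alpha has omega^0*0, beta has omega^1*4
Result: alpha > beta

alpha > beta


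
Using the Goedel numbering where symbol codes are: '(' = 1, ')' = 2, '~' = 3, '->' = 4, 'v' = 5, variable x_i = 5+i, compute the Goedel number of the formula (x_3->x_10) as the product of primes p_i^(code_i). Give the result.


Formula: (x_3->x_10)
Symbol codes: [1, 8, 4, 15, 2]
Primes: [2, 3, 5, 7, 11]
p_1^1 = 2^1 = 2
p_2^8 = 3^8 = 6561
p_3^4 = 5^4 = 625
p_4^15 = 7^15 = 4747561509943
p_5^2 = 11^2 = 121
Product = 4711248598843823478750

4711248598843823478750


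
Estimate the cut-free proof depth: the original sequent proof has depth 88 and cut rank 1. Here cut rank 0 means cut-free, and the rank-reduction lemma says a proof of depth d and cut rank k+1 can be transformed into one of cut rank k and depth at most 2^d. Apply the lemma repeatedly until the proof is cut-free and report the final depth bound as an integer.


Each rank reduction sends depth d to at most 2^d; cut rank r needs r reductions.
2_0(88) = 88
2_1(88) = 2^88 = 309485009821345068724781056
Cut-free depth bound = 309485009821345068724781056

309485009821345068724781056


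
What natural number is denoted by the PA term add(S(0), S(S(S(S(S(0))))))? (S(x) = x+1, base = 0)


add(S^1(0), S^5(0)):
S^1(0) = 1
S^5(0) = 5
1 + 5 = 6

6


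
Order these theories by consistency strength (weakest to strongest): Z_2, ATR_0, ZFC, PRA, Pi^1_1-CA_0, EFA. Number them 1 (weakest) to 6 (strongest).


Ordering by consistency strength:
1. EFA
2. PRA
3. ATR_0
4. Pi^1_1-CA_0
5. Z_2
6. ZFC


Z_2=5, ATR_0=3, ZFC=6, PRA=2, Pi^1_1-CA_0=4, EFA=1


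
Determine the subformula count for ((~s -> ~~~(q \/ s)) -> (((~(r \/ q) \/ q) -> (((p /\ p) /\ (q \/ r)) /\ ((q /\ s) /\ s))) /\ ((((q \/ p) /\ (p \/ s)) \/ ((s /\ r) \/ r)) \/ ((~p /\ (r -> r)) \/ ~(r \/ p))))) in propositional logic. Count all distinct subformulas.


Formula: ((~s -> ~~~(q \/ s)) -> (((~(r \/ q) \/ q) -> (((p /\ p) /\ (q \/ r)) /\ ((q /\ s) /\ s))) /\ ((((q \/ p) /\ (p \/ s)) \/ ((s /\ r) \/ r)) \/ ((~p /\ (r -> r)) \/ ~(r \/ p)))))
Subformulas found:
  1. r
  2. p
  3. q
  4. s
  5. ~p
  6. ~s
  7. (q \/ p)
  8. (s /\ r)
  9. (r -> r)
  10. (q \/ s)
  11. (q \/ r)
  12. (r \/ p)
  13. (r \/ q)
  14. (q /\ s)
  15. (p \/ s)
  16. (p /\ p)
  17. ~(q \/ s)
  18. ~(r \/ p)
  19. ~(r \/ q)
  20. ~~(q \/ s)
  21. ~~~(q \/ s)
  22. ((q /\ s) /\ s)
  23. ((s /\ r) \/ r)
  24. (~(r \/ q) \/ q)
  25. (~p /\ (r -> r))
  26. (~s -> ~~~(q \/ s))
  27. ((p /\ p) /\ (q \/ r))
  28. ((q \/ p) /\ (p \/ s))
  29. ((~p /\ (r -> r)) \/ ~(r \/ p))
  30. (((q \/ p) /\ (p \/ s)) \/ ((s /\ r) \/ r))
  31. (((p /\ p) /\ (q \/ r)) /\ ((q /\ s) /\ s))
  32. ((~(r \/ q) \/ q) -> (((p /\ p) /\ (q \/ r)) /\ ((q /\ s) /\ s)))
  33. ((((q \/ p) /\ (p \/ s)) \/ ((s /\ r) \/ r)) \/ ((~p /\ (r -> r)) \/ ~(r \/ p)))
  34. (((~(r \/ q) \/ q) -> (((p /\ p) /\ (q \/ r)) /\ ((q /\ s) /\ s))) /\ ((((q \/ p) /\ (p \/ s)) \/ ((s /\ r) \/ r)) \/ ((~p /\ (r -> r)) \/ ~(r \/ p))))
  35. ((~s -> ~~~(q \/ s)) -> (((~(r \/ q) \/ q) -> (((p /\ p) /\ (q \/ r)) /\ ((q /\ s) /\ s))) /\ ((((q \/ p) /\ (p \/ s)) \/ ((s /\ r) \/ r)) \/ ((~p /\ (r -> r)) \/ ~(r \/ p)))))
Total distinct subformulas = 35

35


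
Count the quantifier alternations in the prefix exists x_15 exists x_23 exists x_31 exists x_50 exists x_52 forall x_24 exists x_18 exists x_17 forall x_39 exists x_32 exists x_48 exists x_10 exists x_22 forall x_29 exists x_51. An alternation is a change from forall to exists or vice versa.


Walk the prefix and count type changes:
  position 1: exists -> exists
  position 2: exists -> exists
  position 3: exists -> exists
  position 4: exists -> exists
  position 5: exists -> forall <-- alternation
  position 6: forall -> exists <-- alternation
  position 7: exists -> exists
  position 8: exists -> forall <-- alternation
  position 9: forall -> exists <-- alternation
  position 10: exists -> exists
  position 11: exists -> exists
  position 12: exists -> exists
  position 13: exists -> forall <-- alternation
  position 14: forall -> exists <-- alternation
Total alternations = 6

6


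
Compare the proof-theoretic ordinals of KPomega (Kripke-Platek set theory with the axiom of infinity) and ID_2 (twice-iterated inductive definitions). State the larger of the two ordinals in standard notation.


Proof-theoretic ordinal of KPomega (Kripke-Platek set theory with the axiom of infinity): psi_0(epsilon_{Omega+1})
Proof-theoretic ordinal of ID_2 (twice-iterated inductive definitions): psi_0(epsilon_{Omega_2+1})
Comparing: psi_0(epsilon_{Omega+1}) < psi_0(epsilon_{Omega_2+1}).
The larger ordinal is psi_0(epsilon_{Omega_2+1}) (from ID_2 (twice-iterated inductive definitions)).

psi_0(epsilon_{Omega_2+1})


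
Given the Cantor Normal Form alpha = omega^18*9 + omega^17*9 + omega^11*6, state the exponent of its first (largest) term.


CNF: omega^18*9 + omega^17*9 + omega^11*6
The leading term is omega^18*9, which has exponent 18.

18


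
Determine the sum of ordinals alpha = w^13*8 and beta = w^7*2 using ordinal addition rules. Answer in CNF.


Ordinal addition w^13*8 + w^7*2:
Leading exponent of alpha (13) > leading exponent of beta (7).
Since alpha's term has higher exponent than beta's leading term,
the sum is simply alpha followed by beta.
Result = w^13*8 + w^7*2

w^13*8 + w^7*2


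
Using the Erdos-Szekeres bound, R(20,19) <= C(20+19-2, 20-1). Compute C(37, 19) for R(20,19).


R(20,19) <= C(20+19-2, 20-1) = C(37, 19)
C(37, 19) = 37! / (19! * 18!)
= 17672631900

17672631900


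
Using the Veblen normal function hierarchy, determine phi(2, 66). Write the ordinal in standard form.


phi(2, 66):
phi(2, beta) = zeta_beta (the beta-th zeta number, fixed point of epsilon).
phi(2, 66) = zeta_66

zeta_66


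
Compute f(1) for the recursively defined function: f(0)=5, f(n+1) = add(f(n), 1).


f(0) = 5
f(1) = add(f(0), 1) = add(5, 1) = 6


6


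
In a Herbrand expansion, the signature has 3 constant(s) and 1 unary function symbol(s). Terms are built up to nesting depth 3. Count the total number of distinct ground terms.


Herbrand terms by depth:
Depth 0: 3 constants
Depth 1: 3 new terms (running total: 6)
Depth 2: 3 new terms (running total: 9)
Depth 3: 3 new terms (running total: 12)
Total distinct ground terms = 12

12


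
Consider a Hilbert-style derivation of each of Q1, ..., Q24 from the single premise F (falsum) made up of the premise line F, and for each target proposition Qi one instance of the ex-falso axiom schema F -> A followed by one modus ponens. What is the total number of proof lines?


Ex falso, line by line:
- 1 premise line (F)
- 24 targets, each needing 1 axiom instance (F -> Qi) + 1 MP = 2 lines: 2 * 24 = 48
Total = 1 + 48 = 49 lines.

49


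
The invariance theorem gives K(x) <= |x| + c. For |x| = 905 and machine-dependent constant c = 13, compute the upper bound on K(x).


K(x) <= |x| + c = 905 + 13 = 918

918


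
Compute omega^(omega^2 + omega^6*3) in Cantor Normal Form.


omega^(omega^2 + omega^6*3):
In ordinal addition a term is absorbed by a following term of strictly larger exponent: 2 < 6, so omega^2 + omega^6*3 = omega^6*3.
omega raised to a CNF ordinal is a single CNF term: Result = omega^(omega^6*3)

omega^(omega^6*3)


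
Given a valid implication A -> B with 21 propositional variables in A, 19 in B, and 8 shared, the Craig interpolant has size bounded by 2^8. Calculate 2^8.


Shared atoms = 8
Craig interpolant size bound = 2^8
= 256

256


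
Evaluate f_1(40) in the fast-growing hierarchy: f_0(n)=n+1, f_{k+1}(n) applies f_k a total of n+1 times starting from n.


f_1(40) = f_0^41(40)
f_0 adds 1 each time, applied 41 times.
f_1(40) = 40 + 41 = 81

81


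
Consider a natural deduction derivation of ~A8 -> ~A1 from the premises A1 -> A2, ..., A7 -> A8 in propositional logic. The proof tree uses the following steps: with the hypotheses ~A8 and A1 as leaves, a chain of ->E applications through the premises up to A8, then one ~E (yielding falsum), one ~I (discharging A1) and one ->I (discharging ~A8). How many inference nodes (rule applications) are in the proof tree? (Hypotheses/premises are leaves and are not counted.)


From hypothesis A1, 7 ->E steps along the 7 premises yield A8.
~E with hypothesis ~A8 gives falsum (1 node); ~I discharging A1 gives ~A1 (1 node); ->I discharging ~A8 gives the goal (1 node).
Total = 7 + 3 = 10 inference nodes.

10


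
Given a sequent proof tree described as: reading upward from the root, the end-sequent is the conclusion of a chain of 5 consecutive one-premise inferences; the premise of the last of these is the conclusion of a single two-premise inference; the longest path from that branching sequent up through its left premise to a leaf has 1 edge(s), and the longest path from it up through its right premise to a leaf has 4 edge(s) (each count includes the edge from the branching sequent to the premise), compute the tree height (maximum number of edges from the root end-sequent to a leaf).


Longest path through the left premise: 1 edges (measured from the branching sequent)
Longest path through the right premise: 4 edges
Height of the subtree rooted at the branching sequent: max(1, 4) = 4
The branching sequent sits 5 edges above the root (the chain of one-premise inferences), so height = 4 + 5 = 9

9


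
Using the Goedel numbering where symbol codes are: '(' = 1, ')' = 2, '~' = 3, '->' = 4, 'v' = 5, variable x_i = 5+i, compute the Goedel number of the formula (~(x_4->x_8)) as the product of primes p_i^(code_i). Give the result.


Formula: (~(x_4->x_8))
Symbol codes: [1, 3, 1, 9, 4, 13, 2, 2]
Primes: [2, 3, 5, 7, 11, 13, 17, 19]
p_1^1 = 2^1 = 2
p_2^3 = 3^3 = 27
p_3^1 = 5^1 = 5
p_4^9 = 7^9 = 40353607
p_5^4 = 11^4 = 14641
p_6^13 = 13^13 = 302875106592253
p_7^2 = 17^2 = 289
p_8^2 = 19^2 = 361
Product = 5040637772960049906309329372837130

5040637772960049906309329372837130


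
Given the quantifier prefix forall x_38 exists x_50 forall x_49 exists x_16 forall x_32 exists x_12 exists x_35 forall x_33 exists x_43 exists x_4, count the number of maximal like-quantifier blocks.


Alternations = 7.
Blocks = alternations + 1 = 8

8


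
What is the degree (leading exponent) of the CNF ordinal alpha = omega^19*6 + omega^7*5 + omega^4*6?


CNF: omega^19*6 + omega^7*5 + omega^4*6
The leading term is omega^19*6, which has exponent 19.

19


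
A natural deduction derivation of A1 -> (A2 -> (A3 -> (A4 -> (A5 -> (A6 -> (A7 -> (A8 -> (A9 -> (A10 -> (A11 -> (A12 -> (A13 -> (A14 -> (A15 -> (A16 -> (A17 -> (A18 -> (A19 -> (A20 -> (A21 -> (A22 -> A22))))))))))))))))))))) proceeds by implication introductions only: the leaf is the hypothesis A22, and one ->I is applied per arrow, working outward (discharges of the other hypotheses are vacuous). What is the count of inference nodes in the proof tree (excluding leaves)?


The formula has 22 arrows (->); its innermost consequent A22 is one of the antecedents,
so the proof starts from the hypothesis leaf A22 (not a rule application) and closes one arrow per ->I.
Building A1 -> (A2 -> (A3 -> (A4 -> (A5 -> (A6 -> (A7 -> (A8 -> (A9 -> (A10 -> (A11 -> (A12 -> (A13 -> (A14 -> (A15 -> (A16 -> (A17 -> (A18 -> (A19 -> (A20 -> (A21 -> (A22 -> A22))))))))))))))))))))) therefore takes 22 nested implication introductions.
Total inference nodes = 22

22


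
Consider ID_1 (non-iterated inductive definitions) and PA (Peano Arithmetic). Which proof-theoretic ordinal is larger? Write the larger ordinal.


Proof-theoretic ordinal of ID_1 (non-iterated inductive definitions): psi_0(epsilon_{Omega+1})
Proof-theoretic ordinal of PA (Peano Arithmetic): epsilon_0
Comparing: epsilon_0 < psi_0(epsilon_{Omega+1}).
The larger ordinal is psi_0(epsilon_{Omega+1}) (from ID_1 (non-iterated inductive definitions)).

psi_0(epsilon_{Omega+1})


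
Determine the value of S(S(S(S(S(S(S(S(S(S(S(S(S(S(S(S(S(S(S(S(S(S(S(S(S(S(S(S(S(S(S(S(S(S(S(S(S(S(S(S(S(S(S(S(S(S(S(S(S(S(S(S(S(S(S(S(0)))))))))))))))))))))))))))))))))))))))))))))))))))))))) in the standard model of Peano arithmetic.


Counting successors applied to 0:
56 applications of S to 0 = 56

56


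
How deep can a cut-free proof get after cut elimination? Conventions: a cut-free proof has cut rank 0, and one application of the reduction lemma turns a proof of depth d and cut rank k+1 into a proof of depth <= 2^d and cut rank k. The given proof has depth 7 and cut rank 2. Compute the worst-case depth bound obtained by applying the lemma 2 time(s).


Each rank reduction sends depth d to at most 2^d; cut rank r needs r reductions.
2_0(7) = 7
2_1(7) = 2^7 = 128
2_2(7) = 2^128 = 340282366920938463463374607431768211456
Cut-free depth bound = 340282366920938463463374607431768211456

340282366920938463463374607431768211456


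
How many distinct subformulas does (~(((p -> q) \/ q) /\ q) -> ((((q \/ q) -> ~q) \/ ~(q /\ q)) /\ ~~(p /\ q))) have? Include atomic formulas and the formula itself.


Formula: (~(((p -> q) \/ q) /\ q) -> ((((q \/ q) -> ~q) \/ ~(q /\ q)) /\ ~~(p /\ q)))
Subformulas found:
  1. q
  2. p
  3. ~q
  4. (p /\ q)
  5. (q /\ q)
  6. (p -> q)
  7. (q \/ q)
  8. ~(q /\ q)
  9. ~(p /\ q)
  10. ~~(p /\ q)
  11. ((p -> q) \/ q)
  12. ((q \/ q) -> ~q)
  13. (((p -> q) \/ q) /\ q)
  14. ~(((p -> q) \/ q) /\ q)
  15. (((q \/ q) -> ~q) \/ ~(q /\ q))
  16. ((((q \/ q) -> ~q) \/ ~(q /\ q)) /\ ~~(p /\ q))
  17. (~(((p -> q) \/ q) /\ q) -> ((((q \/ q) -> ~q) \/ ~(q /\ q)) /\ ~~(p /\ q)))
Total distinct subformulas = 17

17


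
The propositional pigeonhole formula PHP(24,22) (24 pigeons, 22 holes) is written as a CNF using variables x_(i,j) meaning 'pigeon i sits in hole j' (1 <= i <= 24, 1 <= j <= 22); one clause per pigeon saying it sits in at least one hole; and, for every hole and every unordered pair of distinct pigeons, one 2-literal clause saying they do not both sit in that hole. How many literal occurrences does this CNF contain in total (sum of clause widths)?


PHP(24,22): 24 pigeons, 22 holes, 24*22 = 528 variables.
- pigeon clauses: one per pigeon -> 24 clauses of width 22 -> 528 literals
- hole clauses: 22 holes * C(24,2) = 22 * 276 -> 6072 clauses of width 2 -> 12144 literals
Total literal occurrences = 528 + 12144 = 12672

12672


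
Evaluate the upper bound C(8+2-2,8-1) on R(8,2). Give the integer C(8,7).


R(8,2) <= C(8+2-2, 8-1) = C(8, 7)
C(8, 7) = 8! / (7! * 1!)
= 8

8


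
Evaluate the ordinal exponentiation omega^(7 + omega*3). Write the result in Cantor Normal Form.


omega^(7 + omega*3):
In ordinal addition a term is absorbed by a following term of strictly larger exponent: 0 < 1, so 7 + omega*3 = omega*3.
omega raised to a CNF ordinal is a single CNF term: Result = omega^(omega*3)

omega^(omega*3)


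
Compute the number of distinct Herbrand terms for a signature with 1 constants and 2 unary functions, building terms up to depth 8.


Herbrand terms by depth:
Depth 0: 1 constants
Depth 1: 2 new terms (running total: 3)
Depth 2: 4 new terms (running total: 7)
Depth 3: 8 new terms (running total: 15)
Depth 4: 16 new terms (running total: 31)
Depth 5: 32 new terms (running total: 63)
Depth 6: 64 new terms (running total: 127)
Depth 7: 128 new terms (running total: 255)
Depth 8: 256 new terms (running total: 511)
Total distinct ground terms = 511

511


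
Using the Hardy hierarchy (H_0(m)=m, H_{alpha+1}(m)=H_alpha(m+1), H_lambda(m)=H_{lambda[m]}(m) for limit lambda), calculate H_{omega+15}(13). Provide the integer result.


H_{omega+15}(13):
Unwind the 15 successor steps: H_{omega+15}(13) = H_omega(13+15) = H_omega(28).
H_omega(m) = H_m(m) = m + m = 2m.
Result = 2 * 28 = 56

56


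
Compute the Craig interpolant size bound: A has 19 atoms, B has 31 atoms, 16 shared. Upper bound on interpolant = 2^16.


Shared atoms = 16
Craig interpolant size bound = 2^16
= 65536

65536


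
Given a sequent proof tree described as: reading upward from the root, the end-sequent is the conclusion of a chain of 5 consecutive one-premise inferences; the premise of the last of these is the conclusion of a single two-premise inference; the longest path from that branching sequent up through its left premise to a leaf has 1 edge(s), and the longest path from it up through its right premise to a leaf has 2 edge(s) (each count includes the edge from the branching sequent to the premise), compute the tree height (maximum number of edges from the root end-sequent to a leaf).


Longest path through the left premise: 1 edges (measured from the branching sequent)
Longest path through the right premise: 2 edges
Height of the subtree rooted at the branching sequent: max(1, 2) = 2
The branching sequent sits 5 edges above the root (the chain of one-premise inferences), so height = 2 + 5 = 7

7


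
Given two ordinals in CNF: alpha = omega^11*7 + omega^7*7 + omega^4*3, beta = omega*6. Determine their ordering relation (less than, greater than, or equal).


Compare term by term from highest exponent:
alpha = omega^11*7 + omega^7*7 + omega^4*3
beta = omega*6
Term 1: alpha has omega^11*7, beta has omega^1*6
Term 2: alpha has omega^7*7, beta has omega^0*0
Term 3: alpha has omega^4*3, beta has omega^0*0
Result: alpha > beta

alpha > beta


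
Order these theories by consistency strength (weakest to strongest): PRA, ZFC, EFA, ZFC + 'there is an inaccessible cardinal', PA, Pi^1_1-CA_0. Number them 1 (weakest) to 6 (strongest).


Ordering by consistency strength:
1. EFA
2. PRA
3. PA
4. Pi^1_1-CA_0
5. ZFC
6. ZFC + 'there is an inaccessible cardinal'


PRA=2, ZFC=5, EFA=1, ZFC + 'there is an inaccessible cardinal'=6, PA=3, Pi^1_1-CA_0=4


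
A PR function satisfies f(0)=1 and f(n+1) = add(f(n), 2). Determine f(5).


f(0) = 1
f(1) = add(f(0), 2) = add(1, 2) = 3
f(2) = add(f(1), 2) = add(3, 2) = 5
f(3) = add(f(2), 2) = add(5, 2) = 7
f(4) = add(f(3), 2) = add(7, 2) = 9
f(5) = add(f(4), 2) = add(9, 2) = 11


11


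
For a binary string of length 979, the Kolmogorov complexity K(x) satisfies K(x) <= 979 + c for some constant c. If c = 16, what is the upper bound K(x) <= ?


K(x) <= |x| + c = 979 + 16 = 995

995


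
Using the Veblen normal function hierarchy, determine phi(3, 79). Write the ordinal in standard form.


phi(3, 79):
phi(3, beta) = eta_beta (the beta-th eta number, fixed point of zeta).
phi(3, 79) = eta_79

eta_79


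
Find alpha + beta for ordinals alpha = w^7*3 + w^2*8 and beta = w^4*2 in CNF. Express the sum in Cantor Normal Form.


Ordinal addition (w^7*3 + w^2*8) + w^4*2:
alpha's leading term has exponent 7 > beta's exponent 4, so it survives.
alpha's tail term has exponent 2 < beta's exponent 4, so it is absorbed by beta.
In ordinal addition, any term followed by a strictly larger-exponent term is absorbed.
Result = w^7*3 + w^4*2

w^7*3 + w^4*2


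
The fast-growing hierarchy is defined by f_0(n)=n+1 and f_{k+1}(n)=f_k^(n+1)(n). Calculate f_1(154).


f_1(154) = f_0^155(154)
f_0 adds 1 each time, applied 155 times.
f_1(154) = 154 + 155 = 309

309


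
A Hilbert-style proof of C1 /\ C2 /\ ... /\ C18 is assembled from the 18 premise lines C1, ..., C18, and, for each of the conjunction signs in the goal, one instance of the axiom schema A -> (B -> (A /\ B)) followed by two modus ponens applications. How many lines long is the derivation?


Conjoining 18 premises:
- 18 premise lines
- the goal has 17 conjunction signs; each costs 1 axiom instance + 2 MP = 3 lines: 3 * 17 = 51
Total = 18 + 51 = 69 lines.

69


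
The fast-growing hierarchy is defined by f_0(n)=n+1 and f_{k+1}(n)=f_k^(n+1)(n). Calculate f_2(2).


f_2(2) = f_1^3(2)
f_1(m) = 2m + 1.
Iterating: f_1^k(n) = 2^k*(n+1) - 1.
f_2(2) = 2^3*(2+1) - 1 = 8*3 - 1 = 23

23


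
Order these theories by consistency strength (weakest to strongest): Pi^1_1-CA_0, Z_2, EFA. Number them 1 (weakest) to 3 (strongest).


Ordering by consistency strength:
1. EFA
2. Pi^1_1-CA_0
3. Z_2


Pi^1_1-CA_0=2, Z_2=3, EFA=1


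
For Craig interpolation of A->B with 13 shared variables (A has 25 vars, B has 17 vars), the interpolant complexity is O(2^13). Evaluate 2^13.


Shared atoms = 13
Craig interpolant size bound = 2^13
= 8192

8192


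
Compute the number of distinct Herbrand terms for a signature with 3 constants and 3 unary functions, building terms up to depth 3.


Herbrand terms by depth:
Depth 0: 3 constants
Depth 1: 9 new terms (running total: 12)
Depth 2: 27 new terms (running total: 39)
Depth 3: 81 new terms (running total: 120)
Total distinct ground terms = 120

120


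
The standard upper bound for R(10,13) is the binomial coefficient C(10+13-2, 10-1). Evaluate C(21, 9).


R(10,13) <= C(10+13-2, 10-1) = C(21, 9)
C(21, 9) = 21! / (9! * 12!)
= 293930

293930


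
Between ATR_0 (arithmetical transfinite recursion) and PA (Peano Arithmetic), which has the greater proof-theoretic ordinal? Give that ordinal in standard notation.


Proof-theoretic ordinal of ATR_0 (arithmetical transfinite recursion): Gamma_0
Proof-theoretic ordinal of PA (Peano Arithmetic): epsilon_0
Comparing: epsilon_0 < Gamma_0.
The larger ordinal is Gamma_0 (from ATR_0 (arithmetical transfinite recursion)).

Gamma_0


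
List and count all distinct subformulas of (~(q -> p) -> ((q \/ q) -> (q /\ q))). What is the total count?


Formula: (~(q -> p) -> ((q \/ q) -> (q /\ q)))
Subformulas found:
  1. q
  2. p
  3. (q /\ q)
  4. (q \/ q)
  5. (q -> p)
  6. ~(q -> p)
  7. ((q \/ q) -> (q /\ q))
  8. (~(q -> p) -> ((q \/ q) -> (q /\ q)))
Total distinct subformulas = 8

8


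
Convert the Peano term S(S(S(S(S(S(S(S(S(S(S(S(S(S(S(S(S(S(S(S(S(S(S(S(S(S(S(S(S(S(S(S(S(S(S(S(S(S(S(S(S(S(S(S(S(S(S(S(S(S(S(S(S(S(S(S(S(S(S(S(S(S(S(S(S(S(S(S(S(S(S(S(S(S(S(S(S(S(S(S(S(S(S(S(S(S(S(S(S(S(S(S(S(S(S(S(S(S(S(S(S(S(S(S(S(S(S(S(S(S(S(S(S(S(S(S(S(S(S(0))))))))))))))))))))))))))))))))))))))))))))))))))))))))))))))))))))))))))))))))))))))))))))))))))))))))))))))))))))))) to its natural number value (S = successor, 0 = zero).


Counting successors applied to 0:
119 applications of S to 0 = 119

119


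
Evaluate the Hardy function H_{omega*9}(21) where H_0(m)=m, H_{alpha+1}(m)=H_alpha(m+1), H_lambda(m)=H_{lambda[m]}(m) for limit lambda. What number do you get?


H_{omega*9}(21):
For the Hardy hierarchy, H_{omega*k}(n) = 2^k * n.
2^9 = 512.
512 * 21 = 10752

10752


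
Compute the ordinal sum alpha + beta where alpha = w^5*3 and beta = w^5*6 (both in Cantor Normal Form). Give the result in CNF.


Ordinal addition w^5*3 + w^5*6:
Both terms have the same exponent 5.
w^e*c + w^e*d = w^e*(c+d).
Result = w^5*(3+6) = w^5*9

w^5*9


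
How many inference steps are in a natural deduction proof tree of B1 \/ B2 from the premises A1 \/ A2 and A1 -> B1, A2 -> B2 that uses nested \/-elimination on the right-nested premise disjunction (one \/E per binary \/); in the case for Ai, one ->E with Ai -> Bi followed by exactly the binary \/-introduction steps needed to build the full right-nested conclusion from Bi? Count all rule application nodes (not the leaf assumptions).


Constructive dilemma with 2 branches, all disjunctions right-nested:
- \/E: the premise has 1 binary \/, each eliminated once: 1 nodes.
- ->E: one per case (Ai with Ai -> Bi gives Bi): 2 nodes.
- \/I: in case i < n, Bi needs 1 step to form Bi \/ (B(i+1) \/ ...) and then i-1 steps to prepend B(i-1), ..., B1, i.e. i steps; in case i = n, B2 needs 1 prepend steps.
  \/I total = (1 + 2 + ... + 1) + 1 = 1 + 1 = 2 nodes.
Total = 1 + 2 + 2 = 5

5


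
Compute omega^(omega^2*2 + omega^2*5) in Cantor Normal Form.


omega^(omega^2*2 + omega^2*5):
Both terms of the exponent have the same exponent 2, so they merge: omega^2*2 + omega^2*5 = omega^2*(2+5) = omega^2*7.
omega raised to a CNF ordinal is a single CNF term: Result = omega^(omega^2*7)

omega^(omega^2*7)


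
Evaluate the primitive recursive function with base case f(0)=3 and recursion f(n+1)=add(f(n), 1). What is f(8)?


f(0) = 3
f(1) = add(f(0), 1) = add(3, 1) = 4
f(2) = add(f(1), 1) = add(4, 1) = 5
f(3) = add(f(2), 1) = add(5, 1) = 6
f(4) = add(f(3), 1) = add(6, 1) = 7
f(5) = add(f(4), 1) = add(7, 1) = 8
f(6) = add(f(5), 1) = add(8, 1) = 9
f(7) = add(f(6), 1) = add(9, 1) = 10
f(8) = add(f(7), 1) = add(10, 1) = 11


11


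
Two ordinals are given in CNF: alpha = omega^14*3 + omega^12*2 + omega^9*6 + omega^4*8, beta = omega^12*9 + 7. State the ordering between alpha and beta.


Compare term by term from highest exponent:
alpha = omega^14*3 + omega^12*2 + omega^9*6 + omega^4*8
beta = omega^12*9 + 7
Term 1: alpha has omega^14*3, beta has omega^12*9
Term 2: alpha has omega^12*2, beta has omega^0*7
Term 3: alpha has omega^9*6, beta has omega^0*0
Term 4: alpha has omega^4*8, beta has omega^0*0
Result: alpha > beta

alpha > beta


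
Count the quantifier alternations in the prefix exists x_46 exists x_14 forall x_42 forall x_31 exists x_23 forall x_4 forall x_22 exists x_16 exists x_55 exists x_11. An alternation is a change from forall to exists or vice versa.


Walk the prefix and count type changes:
  position 1: exists -> exists
  position 2: exists -> forall <-- alternation
  position 3: forall -> forall
  position 4: forall -> exists <-- alternation
  position 5: exists -> forall <-- alternation
  position 6: forall -> forall
  position 7: forall -> exists <-- alternation
  position 8: exists -> exists
  position 9: exists -> exists
Total alternations = 4

4


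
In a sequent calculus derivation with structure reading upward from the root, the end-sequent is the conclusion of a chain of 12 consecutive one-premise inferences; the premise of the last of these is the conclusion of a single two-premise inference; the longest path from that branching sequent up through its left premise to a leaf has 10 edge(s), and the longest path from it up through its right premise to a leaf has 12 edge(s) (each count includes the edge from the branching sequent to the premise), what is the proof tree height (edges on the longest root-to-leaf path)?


Longest path through the left premise: 10 edges (measured from the branching sequent)
Longest path through the right premise: 12 edges
Height of the subtree rooted at the branching sequent: max(10, 12) = 12
The branching sequent sits 12 edges above the root (the chain of one-premise inferences), so height = 12 + 12 = 24

24


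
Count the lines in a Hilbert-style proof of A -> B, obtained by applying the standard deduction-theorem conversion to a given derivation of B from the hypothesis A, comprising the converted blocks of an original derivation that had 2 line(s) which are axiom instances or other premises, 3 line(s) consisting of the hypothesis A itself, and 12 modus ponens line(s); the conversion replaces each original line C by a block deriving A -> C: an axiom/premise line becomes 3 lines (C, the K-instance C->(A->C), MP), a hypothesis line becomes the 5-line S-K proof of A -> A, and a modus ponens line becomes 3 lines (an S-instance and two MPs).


Deduction-theorem conversion, block by block:
- 2 axiom/premise lines -> 3 lines each = 6
- 3 hypothesis lines -> 5 lines each (identity proof A->A) = 15
- 12 MP lines -> 3 lines each (S-instance, MP, MP) = 36
Total = 6 + 15 + 36 = 57 lines.

57


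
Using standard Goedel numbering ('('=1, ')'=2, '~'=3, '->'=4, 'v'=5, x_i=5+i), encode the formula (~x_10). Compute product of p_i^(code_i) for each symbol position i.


Formula: (~x_10)
Symbol codes: [1, 3, 15, 2]
Primes: [2, 3, 5, 7]
p_1^1 = 2^1 = 2
p_2^3 = 3^3 = 27
p_3^15 = 5^15 = 30517578125
p_4^2 = 7^2 = 49
Product = 80749511718750

80749511718750


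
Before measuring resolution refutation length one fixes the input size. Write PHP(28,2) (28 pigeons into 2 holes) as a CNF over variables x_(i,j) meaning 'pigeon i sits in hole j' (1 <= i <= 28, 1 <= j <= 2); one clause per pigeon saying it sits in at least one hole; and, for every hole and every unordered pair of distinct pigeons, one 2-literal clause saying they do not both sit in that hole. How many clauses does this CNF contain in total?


PHP(28,2): 28 pigeons, 2 holes, 28*2 = 56 variables.
- pigeon clauses: one per pigeon -> 28 clauses
- hole clauses: 2 holes * C(28,2) = 2 * 378 -> 756 clauses
Total clauses = 28 + 756 = 784

784


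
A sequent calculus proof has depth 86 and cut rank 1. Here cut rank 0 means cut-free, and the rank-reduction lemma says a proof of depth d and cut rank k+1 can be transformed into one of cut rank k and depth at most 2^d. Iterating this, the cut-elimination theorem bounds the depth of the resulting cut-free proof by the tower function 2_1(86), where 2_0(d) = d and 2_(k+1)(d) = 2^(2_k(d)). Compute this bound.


Each rank reduction sends depth d to at most 2^d; cut rank r needs r reductions.
2_0(86) = 86
2_1(86) = 2^86 = 77371252455336267181195264
Cut-free depth bound = 77371252455336267181195264

77371252455336267181195264


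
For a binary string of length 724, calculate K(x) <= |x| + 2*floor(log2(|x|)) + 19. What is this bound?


floor(log2(724)) = 9
2 * 9 = 18
K(x) <= 724 + 18 + 19 = 761

761


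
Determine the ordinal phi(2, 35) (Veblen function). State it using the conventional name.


phi(2, 35):
phi(2, beta) = zeta_beta (the beta-th zeta number, fixed point of epsilon).
phi(2, 35) = zeta_35

zeta_35


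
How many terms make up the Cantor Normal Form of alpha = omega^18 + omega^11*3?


CNF: omega^18 + omega^11*3
Count the summands separated by '+':
  term 1: omega^18
  term 2: omega^11*3
Total terms = 2

2


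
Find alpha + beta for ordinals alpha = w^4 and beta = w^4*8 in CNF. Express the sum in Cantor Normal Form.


Ordinal addition w^4 + w^4*8:
Both terms have the same exponent 4.
w^e*c + w^e*d = w^e*(c+d).
Result = w^4*(1+8) = w^4*9

w^4*9


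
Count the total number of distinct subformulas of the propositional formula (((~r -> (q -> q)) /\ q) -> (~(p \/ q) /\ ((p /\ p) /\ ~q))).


Formula: (((~r -> (q -> q)) /\ q) -> (~(p \/ q) /\ ((p /\ p) /\ ~q)))
Subformulas found:
  1. q
  2. r
  3. p
  4. ~q
  5. ~r
  6. (q -> q)
  7. (p \/ q)
  8. (p /\ p)
  9. ~(p \/ q)
  10. (~r -> (q -> q))
  11. ((p /\ p) /\ ~q)
  12. ((~r -> (q -> q)) /\ q)
  13. (~(p \/ q) /\ ((p /\ p) /\ ~q))
  14. (((~r -> (q -> q)) /\ q) -> (~(p \/ q) /\ ((p /\ p) /\ ~q)))
Total distinct subformulas = 14

14


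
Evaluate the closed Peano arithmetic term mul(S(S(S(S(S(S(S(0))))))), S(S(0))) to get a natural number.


mul(S^7(0), S^2(0)):
S^7(0) = 7
S^2(0) = 2
7 * 2 = 14

14


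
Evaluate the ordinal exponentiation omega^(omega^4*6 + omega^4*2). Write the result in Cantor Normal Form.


omega^(omega^4*6 + omega^4*2):
Both terms of the exponent have the same exponent 4, so they merge: omega^4*6 + omega^4*2 = omega^4*(6+2) = omega^4*8.
omega raised to a CNF ordinal is a single CNF term: Result = omega^(omega^4*8)

omega^(omega^4*8)


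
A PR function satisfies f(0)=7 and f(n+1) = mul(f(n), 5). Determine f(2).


f(0) = 7
f(1) = mul(f(0), 5) = mul(7, 5) = 35
f(2) = mul(f(1), 5) = mul(35, 5) = 175


175


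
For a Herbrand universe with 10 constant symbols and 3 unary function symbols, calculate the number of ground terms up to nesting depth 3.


Herbrand terms by depth:
Depth 0: 10 constants
Depth 1: 30 new terms (running total: 40)
Depth 2: 90 new terms (running total: 130)
Depth 3: 270 new terms (running total: 400)
Total distinct ground terms = 400

400


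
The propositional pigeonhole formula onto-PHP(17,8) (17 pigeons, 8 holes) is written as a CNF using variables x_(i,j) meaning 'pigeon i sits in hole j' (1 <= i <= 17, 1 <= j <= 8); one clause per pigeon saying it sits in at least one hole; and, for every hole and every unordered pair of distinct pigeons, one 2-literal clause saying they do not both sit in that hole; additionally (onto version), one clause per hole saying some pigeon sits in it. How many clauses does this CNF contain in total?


onto-PHP(17,8): 17 pigeons, 8 holes, 17*8 = 136 variables.
- pigeon clauses: one per pigeon -> 17 clauses
- hole clauses: 8 holes * C(17,2) = 8 * 136 -> 1088 clauses
- onto clauses: one per hole -> 8 clauses
Total clauses = 17 + 1088 + 8 = 1113

1113


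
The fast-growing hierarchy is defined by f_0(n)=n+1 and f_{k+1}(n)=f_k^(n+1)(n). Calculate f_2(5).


f_2(5) = f_1^6(5)
f_1(m) = 2m + 1.
Iterating: f_1^k(n) = 2^k*(n+1) - 1.
f_2(5) = 2^6*(5+1) - 1 = 64*6 - 1 = 383

383


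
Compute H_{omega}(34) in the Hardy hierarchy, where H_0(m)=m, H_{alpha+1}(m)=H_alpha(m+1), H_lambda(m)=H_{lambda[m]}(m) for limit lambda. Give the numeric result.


H_{omega}(34):
H_omega(m) = H_m(m) = m + m = 2m.
Result = 2 * 34 = 68

68


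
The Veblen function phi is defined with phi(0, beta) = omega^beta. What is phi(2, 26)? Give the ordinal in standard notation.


phi(2, 26):
phi(2, beta) = zeta_beta (the beta-th zeta number, fixed point of epsilon).
phi(2, 26) = zeta_26

zeta_26


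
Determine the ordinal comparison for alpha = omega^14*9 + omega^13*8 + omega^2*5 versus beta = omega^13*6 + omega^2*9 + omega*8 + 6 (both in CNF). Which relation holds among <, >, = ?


Compare term by term from highest exponent:
alpha = omega^14*9 + omega^13*8 + omega^2*5
beta = omega^13*6 + omega^2*9 + omega*8 + 6
Term 1: alpha has omega^14*9, beta has omega^13*6
Term 2: alpha has omega^13*8, beta has omega^2*9
Term 3: alpha has omega^2*5, beta has omega^1*8
Term 4: alpha has omega^0*0, beta has omega^0*6
Result: alpha > beta

alpha > beta


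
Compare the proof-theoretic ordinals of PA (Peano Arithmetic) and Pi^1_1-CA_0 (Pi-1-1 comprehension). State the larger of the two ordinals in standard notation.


Proof-theoretic ordinal of PA (Peano Arithmetic): epsilon_0
Proof-theoretic ordinal of Pi^1_1-CA_0 (Pi-1-1 comprehension): psi_0(Omega_omega)
Comparing: epsilon_0 < psi_0(Omega_omega).
The larger ordinal is psi_0(Omega_omega) (from Pi^1_1-CA_0 (Pi-1-1 comprehension)).

psi_0(Omega_omega)


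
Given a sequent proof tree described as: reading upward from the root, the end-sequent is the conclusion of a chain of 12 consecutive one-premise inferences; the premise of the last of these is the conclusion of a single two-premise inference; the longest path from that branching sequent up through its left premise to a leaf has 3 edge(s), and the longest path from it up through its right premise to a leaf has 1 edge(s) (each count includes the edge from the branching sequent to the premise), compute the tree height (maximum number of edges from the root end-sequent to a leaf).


Longest path through the left premise: 3 edges (measured from the branching sequent)
Longest path through the right premise: 1 edges
Height of the subtree rooted at the branching sequent: max(3, 1) = 3
The branching sequent sits 12 edges above the root (the chain of one-premise inferences), so height = 3 + 12 = 15

15


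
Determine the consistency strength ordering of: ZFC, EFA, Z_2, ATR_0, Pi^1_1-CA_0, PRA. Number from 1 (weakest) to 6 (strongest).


Ordering by consistency strength:
1. EFA
2. PRA
3. ATR_0
4. Pi^1_1-CA_0
5. Z_2
6. ZFC


ZFC=6, EFA=1, Z_2=5, ATR_0=3, Pi^1_1-CA_0=4, PRA=2


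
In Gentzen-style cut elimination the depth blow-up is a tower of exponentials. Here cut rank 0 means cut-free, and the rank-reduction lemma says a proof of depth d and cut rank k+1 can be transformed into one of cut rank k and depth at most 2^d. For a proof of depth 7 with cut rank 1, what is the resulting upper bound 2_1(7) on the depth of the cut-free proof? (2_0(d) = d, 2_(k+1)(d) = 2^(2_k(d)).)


Each rank reduction sends depth d to at most 2^d; cut rank r needs r reductions.
2_0(7) = 7
2_1(7) = 2^7 = 128
Cut-free depth bound = 128

128


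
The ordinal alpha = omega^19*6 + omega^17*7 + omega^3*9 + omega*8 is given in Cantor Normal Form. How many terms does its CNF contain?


CNF: omega^19*6 + omega^17*7 + omega^3*9 + omega*8
Count the summands separated by '+':
  term 1: omega^19*6
  term 2: omega^17*7
  term 3: omega^3*9
  term 4: omega*8
Total terms = 4

4


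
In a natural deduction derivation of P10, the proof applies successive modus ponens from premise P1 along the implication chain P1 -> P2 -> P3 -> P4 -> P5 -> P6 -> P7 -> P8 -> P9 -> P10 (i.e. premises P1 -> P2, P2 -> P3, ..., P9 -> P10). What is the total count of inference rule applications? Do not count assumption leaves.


We have a chain: P1 -> P2 -> P3 -> P4 -> P5 -> P6 -> P7 -> P8 -> P9 -> P10.
Each modus ponens application produces the next variable.
The chain has 10 propositions, so 10-1 = 9 modus ponens steps.
Total inference nodes = 9

9


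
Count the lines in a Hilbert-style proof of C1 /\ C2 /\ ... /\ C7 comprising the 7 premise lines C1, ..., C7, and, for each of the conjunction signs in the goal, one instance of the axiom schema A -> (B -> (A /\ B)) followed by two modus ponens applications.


Conjoining 7 premises:
- 7 premise lines
- the goal has 6 conjunction signs; each costs 1 axiom instance + 2 MP = 3 lines: 3 * 6 = 18
Total = 7 + 18 = 25 lines.

25


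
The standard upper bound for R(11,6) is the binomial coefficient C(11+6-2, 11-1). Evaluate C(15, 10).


R(11,6) <= C(11+6-2, 11-1) = C(15, 10)
C(15, 10) = 15! / (10! * 5!)
= 3003

3003


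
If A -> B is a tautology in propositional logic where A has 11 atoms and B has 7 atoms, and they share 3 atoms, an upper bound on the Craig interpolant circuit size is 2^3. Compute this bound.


Shared atoms = 3
Craig interpolant size bound = 2^3
= 8

8


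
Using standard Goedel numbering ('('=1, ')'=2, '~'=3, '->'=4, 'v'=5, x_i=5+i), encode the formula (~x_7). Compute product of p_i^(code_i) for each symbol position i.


Formula: (~x_7)
Symbol codes: [1, 3, 12, 2]
Primes: [2, 3, 5, 7]
p_1^1 = 2^1 = 2
p_2^3 = 3^3 = 27
p_3^12 = 5^12 = 244140625
p_4^2 = 7^2 = 49
Product = 645996093750

645996093750


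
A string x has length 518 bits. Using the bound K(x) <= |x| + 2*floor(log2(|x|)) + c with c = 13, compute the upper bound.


floor(log2(518)) = 9
2 * 9 = 18
K(x) <= 518 + 18 + 13 = 549

549


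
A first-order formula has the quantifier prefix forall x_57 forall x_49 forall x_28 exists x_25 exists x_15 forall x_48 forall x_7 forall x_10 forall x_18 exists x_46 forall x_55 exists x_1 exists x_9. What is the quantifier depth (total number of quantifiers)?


Quantifier prefix has 13 quantifier symbols.
Quantifier depth = 13

13


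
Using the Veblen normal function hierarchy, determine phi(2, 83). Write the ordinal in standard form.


phi(2, 83):
phi(2, beta) = zeta_beta (the beta-th zeta number, fixed point of epsilon).
phi(2, 83) = zeta_83

zeta_83


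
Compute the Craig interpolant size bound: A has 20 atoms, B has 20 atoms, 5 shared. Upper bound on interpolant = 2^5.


Shared atoms = 5
Craig interpolant size bound = 2^5
= 32

32
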